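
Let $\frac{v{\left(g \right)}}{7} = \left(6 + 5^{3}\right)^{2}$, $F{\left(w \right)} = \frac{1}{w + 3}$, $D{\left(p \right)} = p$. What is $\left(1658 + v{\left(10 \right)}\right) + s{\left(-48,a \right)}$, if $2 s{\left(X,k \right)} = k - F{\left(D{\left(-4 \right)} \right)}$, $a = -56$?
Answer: $\frac{243515}{2} \approx 1.2176 \cdot 10^{5}$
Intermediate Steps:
$F{\left(w \right)} = \frac{1}{3 + w}$
$s{\left(X,k \right)} = \frac{1}{2} + \frac{k}{2}$ ($s{\left(X,k \right)} = \frac{k - \frac{1}{3 - 4}}{2} = \frac{k - \frac{1}{-1}}{2} = \frac{k - -1}{2} = \frac{k + 1}{2} = \frac{1 + k}{2} = \frac{1}{2} + \frac{k}{2}$)
$v{\left(g \right)} = 120127$ ($v{\left(g \right)} = 7 \left(6 + 5^{3}\right)^{2} = 7 \left(6 + 125\right)^{2} = 7 \cdot 131^{2} = 7 \cdot 17161 = 120127$)
$\left(1658 + v{\left(10 \right)}\right) + s{\left(-48,a \right)} = \left(1658 + 120127\right) + \left(\frac{1}{2} + \frac{1}{2} \left(-56\right)\right) = 121785 + \left(\frac{1}{2} - 28\right) = 121785 - \frac{55}{2} = \frac{243515}{2}$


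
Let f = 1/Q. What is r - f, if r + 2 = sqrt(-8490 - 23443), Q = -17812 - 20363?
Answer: -76349/38175 + I*sqrt(31933) ≈ -2.0 + 178.7*I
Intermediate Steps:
Q = -38175
f = -1/38175 (f = 1/(-38175) = -1/38175 ≈ -2.6195e-5)
r = -2 + I*sqrt(31933) (r = -2 + sqrt(-8490 - 23443) = -2 + sqrt(-31933) = -2 + I*sqrt(31933) ≈ -2.0 + 178.7*I)
r - f = (-2 + I*sqrt(31933)) - 1*(-1/38175) = (-2 + I*sqrt(31933)) + 1/38175 = -76349/38175 + I*sqrt(31933)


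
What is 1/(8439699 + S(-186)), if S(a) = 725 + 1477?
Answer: 1/8441901 ≈ 1.1846e-7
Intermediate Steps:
S(a) = 2202
1/(8439699 + S(-186)) = 1/(8439699 + 2202) = 1/8441901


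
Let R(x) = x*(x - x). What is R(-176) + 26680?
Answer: 26680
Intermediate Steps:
R(x) = 0 (R(x) = x*0 = 0)
R(-176) + 26680 = 0 + 26680 = 26680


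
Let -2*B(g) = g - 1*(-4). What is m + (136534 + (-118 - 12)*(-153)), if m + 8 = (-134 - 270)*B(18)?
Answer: 160860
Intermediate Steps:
B(g) = -2 - g/2 (B(g) = -(g - 1*(-4))/2 = -(g + 4)/2 = -(4 + g)/2 = -2 - g/2)
m = 4436 (m = -8 + (-134 - 270)*(-2 - ½*18) = -8 - 404*(-2 - 9) = -8 - 404*(-11) = -8 + 4444 = 4436)
m + (136534 + (-118 - 12)*(-153)) = 4436 + (136534 + (-118 - 12)*(-153)) = 4436 + (136534 - 130*(-153)) = 4436 + (136534 + 19890) = 4436 + 156424 = 160860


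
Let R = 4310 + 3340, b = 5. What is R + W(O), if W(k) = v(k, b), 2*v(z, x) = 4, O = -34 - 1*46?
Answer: 7652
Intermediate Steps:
O = -80 (O = -34 - 46 = -80)
v(z, x) = 2 (v(z, x) = (½)*4 = 2)
W(k) = 2
R = 7650
R + W(O) = 7650 + 2 = 7652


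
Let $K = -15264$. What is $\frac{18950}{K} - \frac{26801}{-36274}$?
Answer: $- \frac{69575459}{138421584} \approx -0.50263$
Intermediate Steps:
$\frac{18950}{K} - \frac{26801}{-36274} = \frac{18950}{-15264} - \frac{26801}{-36274} = 18950 \left(- \frac{1}{15264}\right) - - \frac{26801}{36274} = - \frac{9475}{7632} + \frac{26801}{36274} = - \frac{69575459}{138421584}$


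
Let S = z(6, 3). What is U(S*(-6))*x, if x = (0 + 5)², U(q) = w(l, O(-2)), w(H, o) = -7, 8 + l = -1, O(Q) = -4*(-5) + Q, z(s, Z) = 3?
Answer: -175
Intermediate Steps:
O(Q) = 20 + Q
S = 3
l = -9 (l = -8 - 1 = -9)
U(q) = -7
x = 25 (x = 5² = 25)
U(S*(-6))*x = -7*25 = -175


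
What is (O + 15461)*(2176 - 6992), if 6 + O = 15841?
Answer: -150721536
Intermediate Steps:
O = 15835 (O = -6 + 15841 = 15835)
(O + 15461)*(2176 - 6992) = (15835 + 15461)*(2176 - 6992) = 31296*(-4816) = -150721536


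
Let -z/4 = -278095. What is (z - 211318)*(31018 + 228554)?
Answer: 233890465464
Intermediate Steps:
z = 1112380 (z = -4*(-278095) = 1112380)
(z - 211318)*(31018 + 228554) = (1112380 - 211318)*(31018 + 228554) = 901062*259572 = 233890465464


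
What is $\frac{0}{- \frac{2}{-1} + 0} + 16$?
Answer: $16$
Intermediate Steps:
$\frac{0}{- \frac{2}{-1} + 0} + 16 = \frac{0}{\left(-2\right) \left(-1\right) + 0} + 16 = \frac{0}{2 + 0} + 16 = \frac{0}{2} + 16 = 0 \cdot \frac{1}{2} + 16 = 0 + 16 = 16$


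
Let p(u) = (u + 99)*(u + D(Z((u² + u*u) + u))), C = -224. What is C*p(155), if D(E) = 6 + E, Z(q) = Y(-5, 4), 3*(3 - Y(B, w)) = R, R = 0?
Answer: -9330944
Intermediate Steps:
Y(B, w) = 3 (Y(B, w) = 3 - ⅓*0 = 3 + 0 = 3)
Z(q) = 3
p(u) = (9 + u)*(99 + u) (p(u) = (u + 99)*(u + (6 + 3)) = (99 + u)*(u + 9) = (99 + u)*(9 + u) = (9 + u)*(99 + u))
C*p(155) = -224*(891 + 155² + 108*155) = -224*(891 + 24025 + 16740) = -224*41656 = -9330944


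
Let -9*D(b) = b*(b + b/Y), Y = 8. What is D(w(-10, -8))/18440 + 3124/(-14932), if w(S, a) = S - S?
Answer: -781/3733 ≈ -0.20922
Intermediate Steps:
w(S, a) = 0
D(b) = -b**2/8 (D(b) = -b*(b + b/8)/9 = -b*9*b/8/9 = -b**2/8)
D(w(-10, -8))/18440 + 3124/(-14932) = -1/8*0**2/18440 + 3124/(-14932) = -1/8*0*(1/18440) + 3124*(-1/14932) = 0*(1/18440) - 781/3733 = 0 - 781/3733 = -781/3733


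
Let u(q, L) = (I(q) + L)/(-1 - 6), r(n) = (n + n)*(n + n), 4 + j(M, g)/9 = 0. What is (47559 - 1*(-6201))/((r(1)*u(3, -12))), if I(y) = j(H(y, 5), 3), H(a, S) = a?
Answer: 1960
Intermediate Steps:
j(M, g) = -36 (j(M, g) = -36 + 9*0 = -36 + 0 = -36)
I(y) = -36
r(n) = 4*n² (r(n) = (2*n)*(2*n) = 4*n²)
u(q, L) = 36/7 - L/7 (u(q, L) = (-36 + L)/(-1 - 6) = (-36 + L)/(-7) = (-36 + L)*(-⅐) = 36/7 - L/7)
(47559 - 1*(-6201))/((r(1)*u(3, -12))) = (47559 - 1*(-6201))/(((4*1²)*(36/7 - ⅐*(-12)))) = (47559 + 6201)/(((4*1)*(36/7 + 12/7))) = 53760/((4*(48/7))) = 53760/(192/7) = 53760*(7/192) = 1960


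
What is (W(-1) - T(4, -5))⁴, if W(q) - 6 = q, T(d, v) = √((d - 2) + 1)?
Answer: (5 - √3)⁴ ≈ 114.05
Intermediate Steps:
T(d, v) = √(-1 + d) (T(d, v) = √((-2 + d) + 1) = √(-1 + d))
W(q) = 6 + q
(W(-1) - T(4, -5))⁴ = ((6 - 1) - √(-1 + 4))⁴ = (5 - √3)⁴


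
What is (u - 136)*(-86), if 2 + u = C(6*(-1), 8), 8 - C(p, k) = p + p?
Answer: 10148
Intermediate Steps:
C(p, k) = 8 - 2*p (C(p, k) = 8 - (p + p) = 8 - 2*p)
u = 18 (u = -2 + (8 - 12*(-1)) = -2 + (8 - 2*(-6)) = -2 + (8 + 12) = -2 + 20 = 18)
(u - 136)*(-86) = (18 - 136)*(-86) = -118*(-86) = 10148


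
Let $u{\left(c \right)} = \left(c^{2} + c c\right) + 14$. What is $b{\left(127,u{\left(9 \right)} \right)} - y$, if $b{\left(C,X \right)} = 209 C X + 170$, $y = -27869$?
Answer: $4699607$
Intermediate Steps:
$u{\left(c \right)} = 14 + 2 c^{2}$ ($u{\left(c \right)} = \left(c^{2} + c^{2}\right) + 14 = 2 c^{2} + 14 = 14 + 2 c^{2}$)
$b{\left(C,X \right)} = 170 + 209 C X$ ($b{\left(C,X \right)} = 209 C X + 170 = 170 + 209 C X$)
$b{\left(127,u{\left(9 \right)} \right)} - y = \left(170 + 209 \cdot 127 \left(14 + 2 \cdot 9^{2}\right)\right) - -27869 = \left(170 + 209 \cdot 127 \left(14 + 2 \cdot 81\right)\right) + 27869 = \left(170 + 209 \cdot 127 \left(14 + 162\right)\right) + 27869 = \left(170 + 209 \cdot 127 \cdot 176\right) + 27869 = \left(170 + 4671568\right) + 27869 = 4671738 + 27869 = 4699607$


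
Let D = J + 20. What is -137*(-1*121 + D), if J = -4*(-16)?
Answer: 5069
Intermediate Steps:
J = 64
D = 84 (D = 64 + 20 = 84)
-137*(-1*121 + D) = -137*(-1*121 + 84) = -137*(-121 + 84) = -137*(-37) = 5069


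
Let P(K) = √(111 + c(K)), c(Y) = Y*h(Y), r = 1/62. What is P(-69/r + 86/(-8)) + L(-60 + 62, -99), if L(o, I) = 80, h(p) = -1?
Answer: 80 + √17599/2 ≈ 146.33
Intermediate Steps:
r = 1/62 ≈ 0.016129
c(Y) = -Y (c(Y) = Y*(-1) = -Y)
P(K) = √(111 - K)
P(-69/r + 86/(-8)) + L(-60 + 62, -99) = √(111 - (-69/1/62 + 86/(-8))) + 80 = √(111 - (-69*62 + 86*(-⅛))) + 80 = √(111 - (-4278 - 43/4)) + 80 = √(111 - 1*(-17155/4)) + 80 = √(111 + 17155/4) + 80 = √(17599/4) + 80 = √17599/2 + 80 = 80 + √17599/2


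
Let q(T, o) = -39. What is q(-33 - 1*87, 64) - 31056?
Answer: -31095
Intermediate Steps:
q(-33 - 1*87, 64) - 31056 = -39 - 31056 = -31095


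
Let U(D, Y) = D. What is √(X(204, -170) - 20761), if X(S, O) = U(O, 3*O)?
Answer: I*√20931 ≈ 144.68*I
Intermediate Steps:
X(S, O) = O
√(X(204, -170) - 20761) = √(-170 - 20761) = √(-20931) = I*√20931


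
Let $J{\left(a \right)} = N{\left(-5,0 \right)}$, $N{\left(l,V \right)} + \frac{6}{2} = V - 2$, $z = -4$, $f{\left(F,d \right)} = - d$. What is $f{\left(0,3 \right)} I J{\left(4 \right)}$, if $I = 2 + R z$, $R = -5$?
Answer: $330$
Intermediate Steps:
$N{\left(l,V \right)} = -5 + V$ ($N{\left(l,V \right)} = -3 + \left(V - 2\right) = -3 + \left(-2 + V\right) = -5 + V$)
$J{\left(a \right)} = -5$ ($J{\left(a \right)} = -5 + 0 = -5$)
$I = 22$ ($I = 2 - -20 = 2 + 20 = 22$)
$f{\left(0,3 \right)} I J{\left(4 \right)} = \left(-1\right) 3 \cdot 22 \left(-5\right) = \left(-3\right) 22 \left(-5\right) = \left(-66\right) \left(-5\right) = 330$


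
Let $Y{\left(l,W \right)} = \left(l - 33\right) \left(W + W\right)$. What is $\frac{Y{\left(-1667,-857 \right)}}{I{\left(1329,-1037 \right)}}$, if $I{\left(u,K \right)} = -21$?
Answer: $- \frac{2913800}{21} \approx -1.3875 \cdot 10^{5}$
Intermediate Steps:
$Y{\left(l,W \right)} = 2 W \left(-33 + l\right)$ ($Y{\left(l,W \right)} = \left(-33 + l\right) 2 W = 2 W \left(-33 + l\right)$)
$\frac{Y{\left(-1667,-857 \right)}}{I{\left(1329,-1037 \right)}} = \frac{2 \left(-857\right) \left(-33 - 1667\right)}{-21} = 2 \left(-857\right) \left(-1700\right) \left(- \frac{1}{21}\right) = 2913800 \left(- \frac{1}{21}\right) = - \frac{2913800}{21}$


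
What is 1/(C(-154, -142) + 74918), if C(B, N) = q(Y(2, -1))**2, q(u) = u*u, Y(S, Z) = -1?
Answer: 1/74919 ≈ 1.3348e-5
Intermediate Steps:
q(u) = u**2
C(B, N) = 1 (C(B, N) = ((-1)**2)**2 = 1**2 = 1)
1/(C(-154, -142) + 74918) = 1/(1 + 74918) = 1/74919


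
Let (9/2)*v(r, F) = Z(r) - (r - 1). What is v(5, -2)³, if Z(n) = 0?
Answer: -512/729 ≈ -0.70233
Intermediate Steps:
v(r, F) = 2/9 - 2*r/9 (v(r, F) = 2*(0 - (r - 1))/9 = 2*(0 - (-1 + r))/9 = 2*(0 + (1 - r))/9 = 2*(1 - r)/9 = 2/9 - 2*r/9)
v(5, -2)³ = (2/9 - 2/9*5)³ = (2/9 - 10/9)³ = (-8/9)³ = -512/729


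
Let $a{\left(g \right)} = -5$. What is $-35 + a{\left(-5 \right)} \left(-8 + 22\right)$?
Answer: $-105$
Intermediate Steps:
$-35 + a{\left(-5 \right)} \left(-8 + 22\right) = -35 - 5 \left(-8 + 22\right) = -35 - 70 = -105$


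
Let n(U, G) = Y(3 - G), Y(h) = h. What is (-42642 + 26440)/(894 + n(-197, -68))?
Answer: -16202/965 ≈ -16.790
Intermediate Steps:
n(U, G) = 3 - G
(-42642 + 26440)/(894 + n(-197, -68)) = (-42642 + 26440)/(894 + (3 - 1*(-68))) = -16202/(894 + (3 + 68)) = -16202/(894 + 71) = -16202/965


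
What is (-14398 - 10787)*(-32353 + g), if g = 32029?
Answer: 8159940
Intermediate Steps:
(-14398 - 10787)*(-32353 + g) = (-14398 - 10787)*(-32353 + 32029) = -25185*(-324) = 8159940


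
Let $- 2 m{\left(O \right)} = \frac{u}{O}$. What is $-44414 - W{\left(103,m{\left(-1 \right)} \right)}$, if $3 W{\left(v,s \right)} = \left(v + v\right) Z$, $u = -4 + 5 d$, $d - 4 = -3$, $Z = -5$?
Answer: $- \frac{132212}{3} \approx -44071.0$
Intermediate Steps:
$d = 1$ ($d = 4 - 3 = 1$)
$u = 1$ ($u = -4 + 5 \cdot 1 = -4 + 5 = 1$)
$m{\left(O \right)} = - \frac{1}{2 O}$ ($m{\left(O \right)} = - \frac{1 \frac{1}{O}}{2} = - \frac{1}{2 O}$)
$W{\left(v,s \right)} = - \frac{10 v}{3}$ ($W{\left(v,s \right)} = \frac{\left(v + v\right) \left(-5\right)}{3} = \frac{2 v \left(-5\right)}{3} = \frac{\left(-10\right) v}{3} = - \frac{10 v}{3}$)
$-44414 - W{\left(103,m{\left(-1 \right)} \right)} = -44414 - \left(- \frac{10}{3}\right) 103 = -44414 - - \frac{1030}{3} = -44414 + \frac{1030}{3} = - \frac{132212}{3}$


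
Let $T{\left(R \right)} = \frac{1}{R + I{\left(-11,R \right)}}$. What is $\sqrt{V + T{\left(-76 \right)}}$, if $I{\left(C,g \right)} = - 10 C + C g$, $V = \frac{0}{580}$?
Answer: $\frac{\sqrt{870}}{870} \approx 0.033903$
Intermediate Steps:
$V = 0$ ($V = 0 \cdot \frac{1}{580} = 0$)
$T{\left(R \right)} = \frac{1}{110 - 10 R}$ ($T{\left(R \right)} = \frac{1}{R - 11 \left(-10 + R\right)} = \frac{1}{R - \left(-110 + 11 R\right)} = \frac{1}{110 - 10 R}$)
$\sqrt{V + T{\left(-76 \right)}} = \sqrt{0 + \frac{1}{10 \left(11 - -76\right)}} = \sqrt{0 + \frac{1}{10 \left(11 + 76\right)}} = \sqrt{0 + \frac{1}{10 \cdot 87}} = \sqrt{0 + \frac{1}{10} \cdot \frac{1}{87}} = \sqrt{0 + \frac{1}{870}} = \sqrt{\frac{1}{870}} = \frac{\sqrt{870}}{870}$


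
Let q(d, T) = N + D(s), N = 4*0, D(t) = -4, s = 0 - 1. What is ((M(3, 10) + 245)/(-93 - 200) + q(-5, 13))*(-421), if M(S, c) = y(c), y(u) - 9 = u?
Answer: 604556/293 ≈ 2063.3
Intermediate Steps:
y(u) = 9 + u
s = -1
M(S, c) = 9 + c
N = 0
q(d, T) = -4 (q(d, T) = 0 - 4 = -4)
((M(3, 10) + 245)/(-93 - 200) + q(-5, 13))*(-421) = (((9 + 10) + 245)/(-93 - 200) - 4)*(-421) = ((19 + 245)/(-293) - 4)*(-421) = (264*(-1/293) - 4)*(-421) = (-264/293 - 4)*(-421) = -1436/293*(-421) = 604556/293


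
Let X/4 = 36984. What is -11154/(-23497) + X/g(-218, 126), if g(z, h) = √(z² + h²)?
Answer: 11154/23497 + 36984*√634/1585 ≈ 588.00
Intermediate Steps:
g(z, h) = √(h² + z²)
X = 147936 (X = 4*36984 = 147936)
-11154/(-23497) + X/g(-218, 126) = -11154/(-23497) + 147936/(√(126² + (-218)²)) = -11154*(-1/23497) + 147936/(√(15876 + 47524)) = 11154/23497 + 147936/(√63400) = 11154/23497 + 147936/((10*√634)) = 11154/23497 + 147936*(√634/6340) = 11154/23497 + 36984*√634/1585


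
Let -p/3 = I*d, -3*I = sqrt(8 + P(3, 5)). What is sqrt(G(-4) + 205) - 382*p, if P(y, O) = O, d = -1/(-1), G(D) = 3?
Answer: -378*sqrt(13) ≈ -1362.9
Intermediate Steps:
d = 1 (d = -1*(-1) = 1)
I = -sqrt(13)/3 (I = -sqrt(8 + 5)/3 = -sqrt(13)/3 ≈ -1.2019)
p = sqrt(13) (p = -3*(-sqrt(13)/3) = -(-1)*sqrt(13) = sqrt(13) ≈ 3.6056)
sqrt(G(-4) + 205) - 382*p = sqrt(3 + 205) - 382*sqrt(13) = sqrt(208) - 382*sqrt(13) = 4*sqrt(13) - 382*sqrt(13) = -378*sqrt(13)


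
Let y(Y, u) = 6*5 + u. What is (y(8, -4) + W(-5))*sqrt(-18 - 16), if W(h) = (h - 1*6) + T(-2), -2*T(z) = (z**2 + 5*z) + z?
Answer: 19*I*sqrt(34) ≈ 110.79*I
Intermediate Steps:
T(z) = -3*z - z**2/2 (T(z) = -((z**2 + 5*z) + z)/2 = -(z**2 + 6*z)/2 = -3*z - z**2/2)
W(h) = -2 + h (W(h) = (h - 1*6) - 1/2*(-2)*(6 - 2) = (h - 6) - 1/2*(-2)*4 = (-6 + h) + 4 = -2 + h)
y(Y, u) = 30 + u
(y(8, -4) + W(-5))*sqrt(-18 - 16) = ((30 - 4) + (-2 - 5))*sqrt(-18 - 16) = (26 - 7)*sqrt(-34) = 19*(I*sqrt(34)) = 19*I*sqrt(34)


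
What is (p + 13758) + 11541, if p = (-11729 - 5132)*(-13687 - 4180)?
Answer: 301280786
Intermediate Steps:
p = 301255487 (p = -16861*(-17867) = 301255487)
(p + 13758) + 11541 = (301255487 + 13758) + 11541 = 301269245 + 11541 = 301280786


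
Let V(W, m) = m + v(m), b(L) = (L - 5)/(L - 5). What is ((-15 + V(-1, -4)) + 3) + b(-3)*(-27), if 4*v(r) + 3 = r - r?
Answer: -175/4 ≈ -43.750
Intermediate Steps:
v(r) = -3/4 (v(r) = -3/4 + (r - r)/4 = -3/4 + (1/4)*0 = -3/4 + 0 = -3/4)
b(L) = 1 (b(L) = (-5 + L)/(-5 + L) = 1)
V(W, m) = -3/4 + m (V(W, m) = m - 3/4 = -3/4 + m)
((-15 + V(-1, -4)) + 3) + b(-3)*(-27) = ((-15 + (-3/4 - 4)) + 3) + 1*(-27) = ((-15 - 19/4) + 3) - 27 = (-79/4 + 3) - 27 = -67/4 - 27 = -175/4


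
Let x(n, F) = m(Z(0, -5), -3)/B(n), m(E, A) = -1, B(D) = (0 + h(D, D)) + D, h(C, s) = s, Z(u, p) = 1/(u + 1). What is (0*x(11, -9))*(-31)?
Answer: 0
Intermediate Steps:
Z(u, p) = 1/(1 + u)
B(D) = 2*D (B(D) = (0 + D) + D = D + D = 2*D)
x(n, F) = -1/(2*n)
(0*x(11, -9))*(-31) = (0*(-½/11))*(-31) = (0*(-½*1/11))*(-31) = (0*(-1/22))*(-31) = 0*(-31) = 0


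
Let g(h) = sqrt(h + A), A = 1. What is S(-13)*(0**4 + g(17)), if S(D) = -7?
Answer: -21*sqrt(2) ≈ -29.698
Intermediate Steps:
g(h) = sqrt(1 + h) (g(h) = sqrt(h + 1) = sqrt(1 + h))
S(-13)*(0**4 + g(17)) = -7*(0**4 + sqrt(1 + 17)) = -7*(0 + sqrt(18)) = -7*(0 + 3*sqrt(2)) = -21*sqrt(2)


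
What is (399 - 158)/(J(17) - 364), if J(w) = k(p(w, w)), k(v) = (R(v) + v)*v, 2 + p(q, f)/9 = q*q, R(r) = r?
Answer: 241/13343414 ≈ 1.8061e-5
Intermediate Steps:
p(q, f) = -18 + 9*q² (p(q, f) = -18 + 9*(q*q) = -18 + 9*q²)
k(v) = 2*v² (k(v) = (v + v)*v = (2*v)*v = 2*v²)
J(w) = 2*(-18 + 9*w²)²
(399 - 158)/(J(17) - 364) = (399 - 158)/(162*(-2 + 17²)² - 364) = 241/(162*(-2 + 289)² - 364) = 241/(162*287² - 364) = 241/(162*82369 - 364) = 241/(13343778 - 364) = 241/13343414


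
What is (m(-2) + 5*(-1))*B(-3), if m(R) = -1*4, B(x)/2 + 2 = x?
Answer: 90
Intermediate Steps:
B(x) = -4 + 2*x
m(R) = -4
(m(-2) + 5*(-1))*B(-3) = (-4 + 5*(-1))*(-4 + 2*(-3)) = (-4 - 5)*(-4 - 6) = -9*(-10) = 90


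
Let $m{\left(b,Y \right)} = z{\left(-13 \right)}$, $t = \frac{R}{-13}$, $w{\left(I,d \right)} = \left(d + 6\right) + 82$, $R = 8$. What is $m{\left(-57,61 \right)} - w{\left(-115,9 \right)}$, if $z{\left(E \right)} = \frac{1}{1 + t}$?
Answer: $- \frac{472}{5} \approx -94.4$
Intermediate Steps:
$w{\left(I,d \right)} = 88 + d$ ($w{\left(I,d \right)} = \left(6 + d\right) + 82 = 88 + d$)
$t = - \frac{8}{13}$ ($t = \frac{8}{-13} = 8 \left(- \frac{1}{13}\right) = - \frac{8}{13} \approx -0.61539$)
$z{\left(E \right)} = \frac{13}{5}$ ($z{\left(E \right)} = \frac{1}{1 - \frac{8}{13}} = \frac{1}{\frac{5}{13}} = \frac{13}{5}$)
$m{\left(b,Y \right)} = \frac{13}{5}$
$m{\left(-57,61 \right)} - w{\left(-115,9 \right)} = \frac{13}{5} - \left(88 + 9\right) = \frac{13}{5} - 97 = - \frac{472}{5}$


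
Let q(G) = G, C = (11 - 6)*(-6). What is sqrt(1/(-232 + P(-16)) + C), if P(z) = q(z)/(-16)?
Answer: I*sqrt(1601061)/231 ≈ 5.4776*I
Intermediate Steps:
C = -30 (C = 5*(-6) = -30)
P(z) = -z/16 (P(z) = z/(-16) = z*(-1/16) = -z/16)
sqrt(1/(-232 + P(-16)) + C) = sqrt(1/(-232 - 1/16*(-16)) - 30) = sqrt(1/(-232 + 1) - 30) = sqrt(1/(-231) - 30) = sqrt(-1/231 - 30) = sqrt(-6931/231) = I*sqrt(1601061)/231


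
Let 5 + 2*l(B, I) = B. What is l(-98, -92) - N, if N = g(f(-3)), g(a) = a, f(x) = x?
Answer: -97/2 ≈ -48.500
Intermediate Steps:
l(B, I) = -5/2 + B/2
N = -3
l(-98, -92) - N = (-5/2 + (½)*(-98)) - 1*(-3) = (-5/2 - 49) + 3 = -103/2 + 3 = -97/2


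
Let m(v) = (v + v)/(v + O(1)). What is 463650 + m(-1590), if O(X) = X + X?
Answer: 184069845/397 ≈ 4.6365e+5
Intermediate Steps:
O(X) = 2*X
m(v) = 2*v/(2 + v) (m(v) = (v + v)/(v + 2*1) = (2*v)/(v + 2) = (2*v)/(2 + v) = 2*v/(2 + v))
463650 + m(-1590) = 463650 + 2*(-1590)/(2 - 1590) = 463650 + 2*(-1590)/(-1588) = 463650 + 2*(-1590)*(-1/1588) = 463650 + 795/397 = 184069845/397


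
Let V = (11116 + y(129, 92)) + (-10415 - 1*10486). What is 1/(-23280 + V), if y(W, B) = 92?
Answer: -1/32973 ≈ -3.0328e-5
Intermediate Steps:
V = -9693 (V = (11116 + 92) + (-10415 - 1*10486) = 11208 + (-10415 - 10486) = 11208 - 20901 = -9693)
1/(-23280 + V) = 1/(-23280 - 9693) = 1/(-32973) = -1/32973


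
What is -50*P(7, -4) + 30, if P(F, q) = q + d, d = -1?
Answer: 280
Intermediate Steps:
P(F, q) = -1 + q (P(F, q) = q - 1 = -1 + q)
-50*P(7, -4) + 30 = -50*(-1 - 4) + 30 = -50*(-5) + 30 = 250 + 30 = 280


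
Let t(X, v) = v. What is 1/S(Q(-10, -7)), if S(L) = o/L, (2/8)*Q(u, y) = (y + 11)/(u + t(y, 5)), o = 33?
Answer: -16/165 ≈ -0.096970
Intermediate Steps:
Q(u, y) = 4*(11 + y)/(5 + u) (Q(u, y) = 4*((y + 11)/(u + 5)) = 4*((11 + y)/(5 + u)) = 4*(11 + y)/(5 + u))
S(L) = 33/L
1/S(Q(-10, -7)) = 1/(33/((4*(11 - 7)/(5 - 10)))) = 1/(33/((4*4/(-5)))) = 1/(33/((4*(-⅕)*4))) = 1/(33/(-16/5)) = 1/(33*(-5/16)) = 1/(-165/16) = -16/165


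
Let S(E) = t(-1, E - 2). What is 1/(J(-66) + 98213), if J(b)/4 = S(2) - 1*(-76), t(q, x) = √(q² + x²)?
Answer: 1/98521 ≈ 1.0150e-5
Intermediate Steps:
S(E) = √(1 + (-2 + E)²) (S(E) = √((-1)² + (E - 2)²) = √(1 + (-2 + E)²))
J(b) = 308 (J(b) = 4*(√(1 + (-2 + 2)²) - 1*(-76)) = 4*(√(1 + 0²) + 76) = 4*(√(1 + 0) + 76) = 4*(√1 + 76) = 4*(1 + 76) = 4*77 = 308)
1/(J(-66) + 98213) = 1/(308 + 98213) = 1/98521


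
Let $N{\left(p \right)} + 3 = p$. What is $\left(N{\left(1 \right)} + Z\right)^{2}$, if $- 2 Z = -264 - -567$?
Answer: $\frac{94249}{4} \approx 23562.0$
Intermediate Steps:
$N{\left(p \right)} = -3 + p$
$Z = - \frac{303}{2}$ ($Z = - \frac{-264 - -567}{2} = - \frac{-264 + 567}{2} = \left(- \frac{1}{2}\right) 303 = - \frac{303}{2} \approx -151.5$)
$\left(N{\left(1 \right)} + Z\right)^{2} = \left(\left(-3 + 1\right) - \frac{303}{2}\right)^{2} = \left(-2 - \frac{303}{2}\right)^{2} = \left(- \frac{307}{2}\right)^{2} = \frac{94249}{4}$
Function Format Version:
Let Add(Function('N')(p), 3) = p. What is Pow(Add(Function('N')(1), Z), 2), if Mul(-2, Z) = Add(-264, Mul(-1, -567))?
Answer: Rational(94249, 4) ≈ 23562.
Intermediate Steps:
Function('N')(p) = Add(-3, p)
Z = Rational(-303, 2) (Z = Mul(Rational(-1, 2), Add(-264, Mul(-1, -567))) = Mul(Rational(-1, 2), Add(-264, 567)) = Mul(Rational(-1, 2), 303) = Rational(-303, 2) ≈ -151.50)
Pow(Add(Function('N')(1), Z), 2) = Pow(Add(Add(-3, 1), Rational(-303, 2)), 2) = Pow(Add(-2, Rational(-303, 2)), 2) = Pow(Rational(-307, 2), 2) = Rational(94249, 4)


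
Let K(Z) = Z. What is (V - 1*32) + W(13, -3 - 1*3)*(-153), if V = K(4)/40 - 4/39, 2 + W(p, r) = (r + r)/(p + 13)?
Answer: 134399/390 ≈ 344.61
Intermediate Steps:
W(p, r) = -2 + 2*r/(13 + p) (W(p, r) = -2 + (r + r)/(p + 13) = -2 + (2*r)/(13 + p) = -2 + 2*r/(13 + p))
V = -1/390 (V = 4/40 - 4/39 = 4*(1/40) - 4*1/39 = 1/10 - 4/39 = -1/390 ≈ -0.0025641)
(V - 1*32) + W(13, -3 - 1*3)*(-153) = (-1/390 - 1*32) + (2*(-13 + (-3 - 1*3) - 1*13)/(13 + 13))*(-153) = (-1/390 - 32) + (2*(-13 + (-3 - 3) - 13)/26)*(-153) = -12481/390 + (2*(1/26)*(-13 - 6 - 13))*(-153) = -12481/390 + (2*(1/26)*(-32))*(-153) = -12481/390 - 32/13*(-153) = -12481/390 + 4896/13 = 134399/390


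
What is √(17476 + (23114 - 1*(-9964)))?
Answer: √50554 ≈ 224.84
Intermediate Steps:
√(17476 + (23114 - 1*(-9964))) = √(17476 + (23114 + 9964)) = √(17476 + 33078) = √50554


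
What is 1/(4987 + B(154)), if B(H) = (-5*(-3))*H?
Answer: 1/7297 ≈ 0.00013704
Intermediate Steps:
B(H) = 15*H
1/(4987 + B(154)) = 1/(4987 + 15*154) = 1/(4987 + 2310) = 1/7297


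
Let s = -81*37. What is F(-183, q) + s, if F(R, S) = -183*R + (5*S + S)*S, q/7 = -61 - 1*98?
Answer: 7463106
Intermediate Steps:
q = -1113 (q = 7*(-61 - 1*98) = 7*(-61 - 98) = 7*(-159) = -1113)
F(R, S) = -183*R + 6*S² (F(R, S) = -183*R + (6*S)*S = -183*R + 6*S²)
s = -2997
F(-183, q) + s = (-183*(-183) + 6*(-1113)²) - 2997 = (33489 + 6*1238769) - 2997 = (33489 + 7432614) - 2997 = 7466103 - 2997 = 7463106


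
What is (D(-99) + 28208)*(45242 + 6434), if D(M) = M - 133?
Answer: 1445687776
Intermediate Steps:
D(M) = -133 + M
(D(-99) + 28208)*(45242 + 6434) = ((-133 - 99) + 28208)*(45242 + 6434) = (-232 + 28208)*51676 = 27976*51676 = 1445687776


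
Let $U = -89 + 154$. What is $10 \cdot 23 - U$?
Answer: $165$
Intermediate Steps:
$U = 65$
$10 \cdot 23 - U = 10 \cdot 23 - 65 = 230 - 65 = 165$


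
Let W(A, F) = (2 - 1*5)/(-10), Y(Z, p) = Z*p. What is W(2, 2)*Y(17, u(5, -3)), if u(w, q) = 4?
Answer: 102/5 ≈ 20.400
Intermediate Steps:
W(A, F) = 3/10 (W(A, F) = (2 - 5)*(-⅒) = -3*(-⅒) = 3/10)
W(2, 2)*Y(17, u(5, -3)) = 3*(17*4)/10 = (3/10)*68 = 102/5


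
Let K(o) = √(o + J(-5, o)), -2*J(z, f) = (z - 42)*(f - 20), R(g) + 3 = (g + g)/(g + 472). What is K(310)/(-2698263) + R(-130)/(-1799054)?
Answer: 643/307638234 - 5*√285/2698263 ≈ -2.9193e-5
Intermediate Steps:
R(g) = -3 + 2*g/(472 + g) (R(g) = -3 + (g + g)/(g + 472) = -3 + (2*g)/(472 + g) = -3 + 2*g/(472 + g))
J(z, f) = -(-42 + z)*(-20 + f)/2 (J(z, f) = -(z - 42)*(f - 20)/2 = -(-42 + z)*(-20 + f)/2)
K(o) = √(-470 + 49*o/2) (K(o) = √(o + (-420 + 10*(-5) + 21*o - ½*o*(-5))) = √(o + (-420 - 50 + 21*o + 5*o/2)) = √(o + (-470 + 47*o/2)) = √(-470 + 49*o/2))
K(310)/(-2698263) + R(-130)/(-1799054) = (√(-1880 + 98*310)/2)/(-2698263) + ((-1416 - 1*(-130))/(472 - 130))/(-1799054) = (√(-1880 + 30380)/2)*(-1/2698263) + ((-1416 + 130)/342)*(-1/1799054) = (√28500/2)*(-1/2698263) + ((1/342)*(-1286))*(-1/1799054) = ((10*√285)/2)*(-1/2698263) - 643/171*(-1/1799054) = (5*√285)*(-1/2698263) + 643/307638234 = -5*√285/2698263 + 643/307638234 = 643/307638234 - 5*√285/2698263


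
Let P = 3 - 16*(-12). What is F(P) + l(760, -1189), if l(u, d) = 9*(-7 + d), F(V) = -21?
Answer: -10785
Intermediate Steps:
P = 195 (P = 3 + 192 = 195)
l(u, d) = -63 + 9*d
F(P) + l(760, -1189) = -21 + (-63 + 9*(-1189)) = -21 + (-63 - 10701) = -21 - 10764 = -10785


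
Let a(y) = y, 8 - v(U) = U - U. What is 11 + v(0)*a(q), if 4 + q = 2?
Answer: -5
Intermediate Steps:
q = -2 (q = -4 + 2 = -2)
v(U) = 8 (v(U) = 8 - (U - U) = 8 - 1*0 = 8 + 0 = 8)
11 + v(0)*a(q) = 11 + 8*(-2) = 11 - 16 = -5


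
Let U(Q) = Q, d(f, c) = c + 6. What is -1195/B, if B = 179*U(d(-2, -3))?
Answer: -1195/537 ≈ -2.2253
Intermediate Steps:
d(f, c) = 6 + c
B = 537 (B = 179*(6 - 3) = 179*3 = 537)
-1195/B = -1195/537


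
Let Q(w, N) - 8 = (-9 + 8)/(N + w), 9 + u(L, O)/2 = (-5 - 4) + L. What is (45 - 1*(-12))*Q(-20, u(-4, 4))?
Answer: 29241/64 ≈ 456.89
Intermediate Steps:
u(L, O) = -36 + 2*L (u(L, O) = -18 + 2*((-5 - 4) + L) = -18 + 2*(-9 + L) = -18 + (-18 + 2*L) = -36 + 2*L)
Q(w, N) = 8 - 1/(N + w) (Q(w, N) = 8 + (-9 + 8)/(N + w) = 8 - 1/(N + w))
(45 - 1*(-12))*Q(-20, u(-4, 4)) = (45 - 1*(-12))*((-1 + 8*(-36 + 2*(-4)) + 8*(-20))/((-36 + 2*(-4)) - 20)) = (45 + 12)*((-1 + 8*(-36 - 8) - 160)/((-36 - 8) - 20)) = 57*((-1 + 8*(-44) - 160)/(-44 - 20)) = 57*((-1 - 352 - 160)/(-64)) = 57*(-1/64*(-513)) = 57*(513/64) = 29241/64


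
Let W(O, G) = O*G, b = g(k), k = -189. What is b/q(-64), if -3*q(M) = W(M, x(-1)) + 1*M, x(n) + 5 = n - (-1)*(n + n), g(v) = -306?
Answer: 459/224 ≈ 2.0491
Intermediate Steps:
b = -306
x(n) = -5 + 3*n (x(n) = -5 + (n - (-1)*(n + n)) = -5 + (n - (-1)*2*n) = -5 + (n - (-2)*n) = -5 + (n + 2*n) = -5 + 3*n)
W(O, G) = G*O
q(M) = 7*M/3 (q(M) = -((-5 + 3*(-1))*M + 1*M)/3 = -((-5 - 3)*M + M)/3 = -(-8*M + M)/3 = -(-7)*M/3 = 7*M/3)
b/q(-64) = -306/((7/3)*(-64)) = -306/(-448/3) = -306*(-3/448) = 459/224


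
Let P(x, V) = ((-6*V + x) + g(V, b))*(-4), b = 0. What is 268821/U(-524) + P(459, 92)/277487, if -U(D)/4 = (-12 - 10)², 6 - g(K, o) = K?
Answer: -74592946651/537214832 ≈ -138.85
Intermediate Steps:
g(K, o) = 6 - K
U(D) = -1936 (U(D) = -4*(-12 - 10)² = -4*(-22)² = -4*484 = -1936)
P(x, V) = -24 - 4*x + 28*V (P(x, V) = ((-6*V + x) + (6 - V))*(-4) = ((x - 6*V) + (6 - V))*(-4) = (6 + x - 7*V)*(-4) = -24 - 4*x + 28*V)
268821/U(-524) + P(459, 92)/277487 = 268821/(-1936) + (-24 - 4*459 + 28*92)/277487 = 268821*(-1/1936) + (-24 - 1836 + 2576)*(1/277487) = -268821/1936 + 716*(1/277487) = -268821/1936 + 716/277487 = -74592946651/537214832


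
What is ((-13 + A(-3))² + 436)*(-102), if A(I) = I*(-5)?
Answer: -44880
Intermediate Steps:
A(I) = -5*I
((-13 + A(-3))² + 436)*(-102) = ((-13 - 5*(-3))² + 436)*(-102) = ((-13 + 15)² + 436)*(-102) = (2² + 436)*(-102) = (4 + 436)*(-102) = 440*(-102) = -44880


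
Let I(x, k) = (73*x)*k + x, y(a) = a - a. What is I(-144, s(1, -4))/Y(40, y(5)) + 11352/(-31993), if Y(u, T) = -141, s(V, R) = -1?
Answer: -111101352/1503671 ≈ -73.887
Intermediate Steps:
y(a) = 0
I(x, k) = x + 73*k*x (I(x, k) = 73*k*x + x = x + 73*k*x)
I(-144, s(1, -4))/Y(40, y(5)) + 11352/(-31993) = -144*(1 + 73*(-1))/(-141) + 11352/(-31993) = -144*(1 - 73)*(-1/141) + 11352*(-1/31993) = -144*(-72)*(-1/141) - 11352/31993 = 10368*(-1/141) - 11352/31993 = -3456/47 - 11352/31993 = -111101352/1503671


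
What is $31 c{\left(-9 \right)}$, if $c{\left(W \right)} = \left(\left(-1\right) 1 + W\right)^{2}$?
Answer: $3100$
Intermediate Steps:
$c{\left(W \right)} = \left(-1 + W\right)^{2}$
$31 c{\left(-9 \right)} = 31 \left(-1 - 9\right)^{2} = 31 \left(-10\right)^{2} = 31 \cdot 100 = 3100$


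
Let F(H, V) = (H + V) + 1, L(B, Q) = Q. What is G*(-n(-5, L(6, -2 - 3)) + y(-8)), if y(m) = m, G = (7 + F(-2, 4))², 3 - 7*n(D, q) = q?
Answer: -6400/7 ≈ -914.29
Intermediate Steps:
F(H, V) = 1 + H + V
n(D, q) = 3/7 - q/7
G = 100 (G = (7 + (1 - 2 + 4))² = (7 + 3)² = 10² = 100)
G*(-n(-5, L(6, -2 - 3)) + y(-8)) = 100*(-(3/7 - (-2 - 3)/7) - 8) = 100*(-(3/7 - ⅐*(-5)) - 8) = 100*(-(3/7 + 5/7) - 8) = 100*(-1*8/7 - 8) = 100*(-8/7 - 8) = 100*(-64/7) = -6400/7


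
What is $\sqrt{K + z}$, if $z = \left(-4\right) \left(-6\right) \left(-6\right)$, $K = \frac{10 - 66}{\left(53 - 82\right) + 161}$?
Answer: $\frac{i \sqrt{157278}}{33} \approx 12.018 i$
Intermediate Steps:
$K = - \frac{14}{33}$ ($K = - \frac{56}{\left(53 - 82\right) + 161} = - \frac{56}{-29 + 161} = - \frac{56}{132} = \left(-56\right) \frac{1}{132} = - \frac{14}{33} \approx -0.42424$)
$z = -144$ ($z = 24 \left(-6\right) = -144$)
$\sqrt{K + z} = \sqrt{- \frac{14}{33} - 144} = \sqrt{- \frac{4766}{33}} = \frac{i \sqrt{157278}}{33}$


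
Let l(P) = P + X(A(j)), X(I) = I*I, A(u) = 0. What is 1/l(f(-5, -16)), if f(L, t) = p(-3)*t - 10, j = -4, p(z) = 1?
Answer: -1/26 ≈ -0.038462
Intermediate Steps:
X(I) = I²
f(L, t) = -10 + t (f(L, t) = 1*t - 10 = t - 10 = -10 + t)
l(P) = P (l(P) = P + 0² = P + 0 = P)
1/l(f(-5, -16)) = 1/(-10 - 16) = 1/(-26) = -1/26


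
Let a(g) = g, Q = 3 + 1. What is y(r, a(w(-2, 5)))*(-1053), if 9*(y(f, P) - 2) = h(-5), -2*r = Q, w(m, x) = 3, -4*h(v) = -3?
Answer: -8775/4 ≈ -2193.8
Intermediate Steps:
h(v) = ¾ (h(v) = -¼*(-3) = ¾)
Q = 4
r = -2 (r = -½*4 = -2)
y(f, P) = 25/12 (y(f, P) = 2 + (⅑)*(¾) = 2 + 1/12 = 25/12)
y(r, a(w(-2, 5)))*(-1053) = (25/12)*(-1053) = -8775/4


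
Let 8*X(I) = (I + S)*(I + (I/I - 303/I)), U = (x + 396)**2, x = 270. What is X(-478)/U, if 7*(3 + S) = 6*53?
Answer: 33060307/565386048 ≈ 0.058474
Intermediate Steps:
S = 297/7 (S = -3 + (6*53)/7 = -3 + (1/7)*318 = -3 + 318/7 = 297/7 ≈ 42.429)
U = 443556 (U = (270 + 396)**2 = 666**2 = 443556)
X(I) = (297/7 + I)*(1 + I - 303/I)/8 (X(I) = ((I + 297/7)*(I + (I/I - 303/I)))/8 = ((297/7 + I)*(I + (1 - 303/I)))/8 = ((297/7 + I)*(1 + I - 303/I))/8 = (297/7 + I)*(1 + I - 303/I)/8)
X(-478)/U = ((1/56)*(-89991 - 478*(-1824 + 7*(-478)**2 + 304*(-478)))/(-478))/443556 = ((1/56)*(-1/478)*(-89991 - 478*(-1824 + 7*228484 - 145312)))*(1/443556) = ((1/56)*(-1/478)*(-89991 - 478*(-1824 + 1599388 - 145312)))*(1/443556) = ((1/56)*(-1/478)*(-89991 - 478*1452252))*(1/443556) = ((1/56)*(-1/478)*(-89991 - 694176456))*(1/443556) = ((1/56)*(-1/478)*(-694266447))*(1/443556) = (99180921/3824)*(1/443556) = 33060307/565386048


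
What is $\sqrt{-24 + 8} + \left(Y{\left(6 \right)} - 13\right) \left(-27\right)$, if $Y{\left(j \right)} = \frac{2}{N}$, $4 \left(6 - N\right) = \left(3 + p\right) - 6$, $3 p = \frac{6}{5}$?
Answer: $\frac{45603}{133} + 4 i \approx 342.88 + 4.0 i$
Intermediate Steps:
$p = \frac{2}{5}$ ($p = \frac{6 \cdot \frac{1}{5}}{3} = \frac{1}{3} \cdot \frac{6}{5} = \frac{2}{5} \approx 0.4$)
$N = \frac{133}{20}$ ($N = 6 - \frac{\left(3 + \frac{2}{5}\right) - 6}{4} = 6 - \frac{\frac{17}{5} - 6}{4} = 6 - - \frac{13}{20} = 6 + \frac{13}{20} = \frac{133}{20} \approx 6.65$)
$Y{\left(j \right)} = \frac{40}{133}$ ($Y{\left(j \right)} = \frac{2}{\frac{133}{20}} = 2 \cdot \frac{20}{133} = \frac{40}{133}$)
$\sqrt{-24 + 8} + \left(Y{\left(6 \right)} - 13\right) \left(-27\right) = \sqrt{-24 + 8} + \left(\frac{40}{133} - 13\right) \left(-27\right) = \sqrt{-16} - - \frac{45603}{133} = 4 i + \frac{45603}{133} = \frac{45603}{133} + 4 i$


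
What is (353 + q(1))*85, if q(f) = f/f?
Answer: 30090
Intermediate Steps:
q(f) = 1
(353 + q(1))*85 = (353 + 1)*85 = 354*85 = 30090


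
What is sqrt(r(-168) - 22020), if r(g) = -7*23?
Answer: I*sqrt(22181) ≈ 148.93*I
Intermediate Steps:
r(g) = -161
sqrt(r(-168) - 22020) = sqrt(-161 - 22020) = sqrt(-22181) = I*sqrt(22181)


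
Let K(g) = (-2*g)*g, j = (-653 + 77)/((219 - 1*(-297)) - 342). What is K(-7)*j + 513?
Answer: 24285/29 ≈ 837.41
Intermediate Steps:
j = -96/29 (j = -576/((219 + 297) - 342) = -576/(516 - 342) = -576/174 = -576*1/174 = -96/29 ≈ -3.3103)
K(g) = -2*g²
K(-7)*j + 513 = -2*(-7)²*(-96/29) + 513 = -2*49*(-96/29) + 513 = -98*(-96/29) + 513 = 9408/29 + 513 = 24285/29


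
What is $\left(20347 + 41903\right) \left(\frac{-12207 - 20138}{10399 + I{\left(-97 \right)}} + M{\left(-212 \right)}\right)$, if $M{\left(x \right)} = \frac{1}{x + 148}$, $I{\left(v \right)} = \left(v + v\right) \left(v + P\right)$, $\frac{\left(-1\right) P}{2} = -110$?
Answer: $\frac{64012204125}{430816} \approx 1.4858 \cdot 10^{5}$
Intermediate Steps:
$P = 220$ ($P = \left(-2\right) \left(-110\right) = 220$)
$I{\left(v \right)} = 2 v \left(220 + v\right)$ ($I{\left(v \right)} = \left(v + v\right) \left(v + 220\right) = 2 v \left(220 + v\right)$)
$M{\left(x \right)} = \frac{1}{148 + x}$
$\left(20347 + 41903\right) \left(\frac{-12207 - 20138}{10399 + I{\left(-97 \right)}} + M{\left(-212 \right)}\right) = \left(20347 + 41903\right) \left(\frac{-12207 - 20138}{10399 + 2 \left(-97\right) \left(220 - 97\right)} + \frac{1}{148 - 212}\right) = 62250 \left(- \frac{32345}{10399 + 2 \left(-97\right) 123} + \frac{1}{-64}\right) = 62250 \left(- \frac{32345}{10399 - 23862} - \frac{1}{64}\right) = 62250 \left(- \frac{32345}{-13463} - \frac{1}{64}\right) = 62250 \left(\left(-32345\right) \left(- \frac{1}{13463}\right) - \frac{1}{64}\right) = 62250 \left(\frac{32345}{13463} - \frac{1}{64}\right) = 62250 \cdot \frac{2056617}{861632} = \frac{64012204125}{430816}$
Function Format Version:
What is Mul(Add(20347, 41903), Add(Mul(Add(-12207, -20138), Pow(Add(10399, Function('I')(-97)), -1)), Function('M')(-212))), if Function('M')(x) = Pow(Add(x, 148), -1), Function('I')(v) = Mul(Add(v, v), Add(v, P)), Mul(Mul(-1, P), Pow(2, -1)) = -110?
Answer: Rational(64012204125, 430816) ≈ 1.4858e+5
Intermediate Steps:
P = 220 (P = Mul(-2, -110) = 220)
Function('I')(v) = Mul(2, v, Add(220, v)) (Function('I')(v) = Mul(Add(v, v), Add(v, 220)) = Mul(Mul(2, v), Add(220, v)) = Mul(2, v, Add(220, v)))
Function('M')(x) = Pow(Add(148, x), -1)
Mul(Add(20347, 41903), Add(Mul(Add(-12207, -20138), Pow(Add(10399, Function('I')(-97)), -1)), Function('M')(-212))) = Mul(Add(20347, 41903), Add(Mul(Add(-12207, -20138), Pow(Add(10399, Mul(2, -97, Add(220, -97))), -1)), Pow(Add(148, -212), -1))) = Mul(62250, Add(Mul(-32345, Pow(Add(10399, Mul(2, -97, 123)), -1)), Pow(-64, -1))) = Mul(62250, Add(Mul(-32345, Pow(Add(10399, -23862), -1)), Rational(-1, 64))) = Mul(62250, Add(Mul(-32345, Pow(-13463, -1)), Rational(-1, 64))) = Mul(62250, Add(Mul(-32345, Rational(-1, 13463)), Rational(-1, 64))) = Mul(62250, Add(Rational(32345, 13463), Rational(-1, 64))) = Mul(62250, Rational(2056617, 861632)) = Rational(64012204125, 430816)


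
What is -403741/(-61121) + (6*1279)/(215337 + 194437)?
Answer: 82955803544/12522898327 ≈ 6.6243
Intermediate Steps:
-403741/(-61121) + (6*1279)/(215337 + 194437) = -403741*(-1/61121) + 7674/409774 = 403741/61121 + 7674*(1/409774) = 403741/61121 + 3837/204887 = 82955803544/12522898327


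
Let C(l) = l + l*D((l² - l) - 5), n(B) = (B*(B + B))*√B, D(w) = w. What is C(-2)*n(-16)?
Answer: -8192*I ≈ -8192.0*I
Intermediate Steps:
n(B) = 2*B^(5/2) (n(B) = (B*(2*B))*√B = (2*B²)*√B = 2*B^(5/2))
C(l) = l + l*(-5 + l² - l) (C(l) = l + l*((l² - l) - 5) = l + l*(-5 + l² - l))
C(-2)*n(-16) = (-2*(-4 + (-2)² - 1*(-2)))*(2*(-16)^(5/2)) = (-2*(-4 + 4 + 2))*(2*(1024*I)) = (-2*2)*(2048*I) = -8192*I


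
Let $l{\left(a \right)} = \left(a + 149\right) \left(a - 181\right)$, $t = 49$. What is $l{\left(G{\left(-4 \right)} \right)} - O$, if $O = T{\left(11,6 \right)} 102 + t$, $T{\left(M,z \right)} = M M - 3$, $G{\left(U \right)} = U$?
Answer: $-38910$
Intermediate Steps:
$T{\left(M,z \right)} = -3 + M^{2}$ ($T{\left(M,z \right)} = M^{2} - 3 = -3 + M^{2}$)
$O = 12085$ ($O = \left(-3 + 11^{2}\right) 102 + 49 = \left(-3 + 121\right) 102 + 49 = 118 \cdot 102 + 49 = 12036 + 49 = 12085$)
$l{\left(a \right)} = \left(-181 + a\right) \left(149 + a\right)$ ($l{\left(a \right)} = \left(149 + a\right) \left(-181 + a\right) = \left(-181 + a\right) \left(149 + a\right)$)
$l{\left(G{\left(-4 \right)} \right)} - O = \left(-26969 + \left(-4\right)^{2} - -128\right) - 12085 = \left(-26969 + 16 + 128\right) - 12085 = -26825 - 12085 = -38910$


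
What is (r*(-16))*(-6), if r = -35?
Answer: -3360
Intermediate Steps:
(r*(-16))*(-6) = -35*(-16)*(-6) = 560*(-6) = -3360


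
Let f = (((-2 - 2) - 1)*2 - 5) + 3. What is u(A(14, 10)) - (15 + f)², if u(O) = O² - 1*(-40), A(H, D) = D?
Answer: 131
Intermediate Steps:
f = -12 (f = ((-4 - 1)*2 - 5) + 3 = (-5*2 - 5) + 3 = (-10 - 5) + 3 = -15 + 3 = -12)
u(O) = 40 + O² (u(O) = O² + 40 = 40 + O²)
u(A(14, 10)) - (15 + f)² = (40 + 10²) - (15 - 12)² = (40 + 100) - 1*3² = 140 - 1*9 = 140 - 9 = 131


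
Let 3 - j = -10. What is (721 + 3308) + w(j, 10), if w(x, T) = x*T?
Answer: 4159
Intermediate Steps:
j = 13 (j = 3 - 1*(-10) = 3 + 10 = 13)
w(x, T) = T*x
(721 + 3308) + w(j, 10) = (721 + 3308) + 10*13 = 4029 + 130 = 4159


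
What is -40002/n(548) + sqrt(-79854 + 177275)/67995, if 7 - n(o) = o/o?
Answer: -6667 + sqrt(97421)/67995 ≈ -6667.0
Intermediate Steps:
n(o) = 6 (n(o) = 7 - o/o = 7 - 1*1 = 7 - 1 = 6)
-40002/n(548) + sqrt(-79854 + 177275)/67995 = -40002/6 + sqrt(-79854 + 177275)/67995 = -40002*1/6 + sqrt(97421)*(1/67995) = -6667 + sqrt(97421)/67995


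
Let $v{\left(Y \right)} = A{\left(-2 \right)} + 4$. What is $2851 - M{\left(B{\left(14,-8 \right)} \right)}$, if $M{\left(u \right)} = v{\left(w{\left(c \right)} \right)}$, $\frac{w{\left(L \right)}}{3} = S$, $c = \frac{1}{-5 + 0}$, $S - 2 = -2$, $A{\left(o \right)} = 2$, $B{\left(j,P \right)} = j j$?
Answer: $2845$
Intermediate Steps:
$B{\left(j,P \right)} = j^{2}$
$S = 0$ ($S = 2 - 2 = 0$)
$c = - \frac{1}{5}$ ($c = \frac{1}{-5} = - \frac{1}{5} \approx -0.2$)
$w{\left(L \right)} = 0$ ($w{\left(L \right)} = 3 \cdot 0 = 0$)
$v{\left(Y \right)} = 6$ ($v{\left(Y \right)} = 2 + 4 = 6$)
$M{\left(u \right)} = 6$
$2851 - M{\left(B{\left(14,-8 \right)} \right)} = 2851 - 6 = 2845$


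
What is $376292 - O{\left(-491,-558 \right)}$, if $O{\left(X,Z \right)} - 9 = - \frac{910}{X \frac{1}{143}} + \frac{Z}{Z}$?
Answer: $\frac{184624332}{491} \approx 3.7602 \cdot 10^{5}$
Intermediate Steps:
$O{\left(X,Z \right)} = 10 - \frac{130130}{X}$ ($O{\left(X,Z \right)} = 9 - \left(910 \frac{143}{X} - \frac{Z}{Z}\right) = 9 + \left(- \frac{910}{X \frac{1}{143}} + 1\right) = 9 + \left(- \frac{910}{\frac{1}{143} X} + 1\right) = 9 + \left(- 910 \frac{143}{X} + 1\right) = 9 + \left(- \frac{130130}{X} + 1\right) = 9 + \left(1 - \frac{130130}{X}\right) = 10 - \frac{130130}{X}$)
$376292 - O{\left(-491,-558 \right)} = 376292 - \left(10 - \frac{130130}{-491}\right) = 376292 - \left(10 - - \frac{130130}{491}\right) = 376292 - \left(10 + \frac{130130}{491}\right) = 376292 - \frac{135040}{491} = \frac{184624332}{491}$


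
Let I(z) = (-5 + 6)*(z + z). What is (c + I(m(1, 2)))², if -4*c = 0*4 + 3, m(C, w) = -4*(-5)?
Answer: 24649/16 ≈ 1540.6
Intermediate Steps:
m(C, w) = 20
I(z) = 2*z (I(z) = 1*(2*z) = 2*z)
c = -¾ (c = -(0*4 + 3)/4 = -(0 + 3)/4 = -¼*3 = -¾ ≈ -0.75000)
(c + I(m(1, 2)))² = (-¾ + 2*20)² = (-¾ + 40)² = (157/4)² = 24649/16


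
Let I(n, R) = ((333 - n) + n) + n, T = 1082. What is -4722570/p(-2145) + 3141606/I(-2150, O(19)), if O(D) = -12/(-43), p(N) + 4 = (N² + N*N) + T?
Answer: -628721370723/363523556 ≈ -1729.5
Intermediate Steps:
p(N) = 1078 + 2*N² (p(N) = -4 + ((N² + N*N) + 1082) = -4 + ((N² + N²) + 1082) = -4 + (2*N² + 1082) = -4 + (1082 + 2*N²) = 1078 + 2*N²)
O(D) = 12/43 (O(D) = -12*(-1/43) = 12/43)
I(n, R) = 333 + n
-4722570/p(-2145) + 3141606/I(-2150, O(19)) = -4722570/(1078 + 2*(-2145)²) + 3141606/(333 - 2150) = -4722570/(1078 + 2*4601025) + 3141606/(-1817) = -4722570/(1078 + 9202050) + 3141606*(-1/1817) = -4722570/9203128 - 3141606/1817 = -4722570*1/9203128 - 3141606/1817 = -2361285/4601564 - 3141606/1817 = -628721370723/363523556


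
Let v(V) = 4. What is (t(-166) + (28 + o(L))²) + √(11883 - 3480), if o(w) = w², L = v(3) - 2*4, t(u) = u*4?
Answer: 1272 + √8403 ≈ 1363.7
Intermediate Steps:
t(u) = 4*u
L = -4 (L = 4 - 2*4 = 4 - 8 = -4)
(t(-166) + (28 + o(L))²) + √(11883 - 3480) = (4*(-166) + (28 + (-4)²)²) + √(11883 - 3480) = (-664 + (28 + 16)²) + √8403 = (-664 + 44²) + √8403 = (-664 + 1936) + √8403 = 1272 + √8403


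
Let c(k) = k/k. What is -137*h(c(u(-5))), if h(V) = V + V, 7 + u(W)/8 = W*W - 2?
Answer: -274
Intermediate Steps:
u(W) = -72 + 8*W**2 (u(W) = -56 + 8*(W*W - 2) = -56 + 8*(W**2 - 2) = -56 + 8*(-2 + W**2) = -56 + (-16 + 8*W**2) = -72 + 8*W**2)
c(k) = 1
h(V) = 2*V
-137*h(c(u(-5))) = -274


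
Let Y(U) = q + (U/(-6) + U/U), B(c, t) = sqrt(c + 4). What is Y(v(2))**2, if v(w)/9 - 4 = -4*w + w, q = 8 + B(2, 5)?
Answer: (12 + sqrt(6))**2 ≈ 208.79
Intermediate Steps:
B(c, t) = sqrt(4 + c)
q = 8 + sqrt(6) (q = 8 + sqrt(4 + 2) = 8 + sqrt(6) ≈ 10.449)
v(w) = 36 - 27*w (v(w) = 36 + 9*(-4*w + w) = 36 + 9*(-3*w) = 36 - 27*w)
Y(U) = 9 + sqrt(6) - U/6 (Y(U) = (8 + sqrt(6)) + (U/(-6) + U/U) = (8 + sqrt(6)) + (U*(-1/6) + 1) = (8 + sqrt(6)) + (-U/6 + 1) = (8 + sqrt(6)) + (1 - U/6) = 9 + sqrt(6) - U/6)
Y(v(2))**2 = (9 + sqrt(6) - (36 - 27*2)/6)**2 = (9 + sqrt(6) - (36 - 54)/6)**2 = (9 + sqrt(6) - 1/6*(-18))**2 = (9 + sqrt(6) + 3)**2 = (12 + sqrt(6))**2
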